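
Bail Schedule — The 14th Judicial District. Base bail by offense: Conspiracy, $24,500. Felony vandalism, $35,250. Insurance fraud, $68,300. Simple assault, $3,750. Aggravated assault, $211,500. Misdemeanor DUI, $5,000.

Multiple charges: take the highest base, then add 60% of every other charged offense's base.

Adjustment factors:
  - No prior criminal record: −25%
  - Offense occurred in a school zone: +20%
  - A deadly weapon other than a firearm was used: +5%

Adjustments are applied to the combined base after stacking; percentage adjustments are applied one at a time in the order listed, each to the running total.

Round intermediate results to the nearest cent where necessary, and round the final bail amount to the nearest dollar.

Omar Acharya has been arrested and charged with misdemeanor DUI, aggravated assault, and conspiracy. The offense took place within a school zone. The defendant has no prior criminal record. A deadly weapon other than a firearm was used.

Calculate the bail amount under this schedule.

Base amounts from the schedule: misdemeanor DUI $5,000; aggravated assault $211,500; conspiracy $24,500.
Stacking rule: highest base plus 60% of each additional charge. Highest is aggravated assault at $211,500. Additional: $5,000 × 60% = $3,000; $24,500 × 60% = $14,700. Combined base = $211,500 + $17,700 = $229,200.
No prior criminal record (−25%): $229,200 × 0.75 = $171,900.
Offense occurred in a school zone (+20%): $171,900 × 1.2 = $206,280.
A deadly weapon other than a firearm was used (+5%): $206,280 × 1.05 = $216,594.

$216,594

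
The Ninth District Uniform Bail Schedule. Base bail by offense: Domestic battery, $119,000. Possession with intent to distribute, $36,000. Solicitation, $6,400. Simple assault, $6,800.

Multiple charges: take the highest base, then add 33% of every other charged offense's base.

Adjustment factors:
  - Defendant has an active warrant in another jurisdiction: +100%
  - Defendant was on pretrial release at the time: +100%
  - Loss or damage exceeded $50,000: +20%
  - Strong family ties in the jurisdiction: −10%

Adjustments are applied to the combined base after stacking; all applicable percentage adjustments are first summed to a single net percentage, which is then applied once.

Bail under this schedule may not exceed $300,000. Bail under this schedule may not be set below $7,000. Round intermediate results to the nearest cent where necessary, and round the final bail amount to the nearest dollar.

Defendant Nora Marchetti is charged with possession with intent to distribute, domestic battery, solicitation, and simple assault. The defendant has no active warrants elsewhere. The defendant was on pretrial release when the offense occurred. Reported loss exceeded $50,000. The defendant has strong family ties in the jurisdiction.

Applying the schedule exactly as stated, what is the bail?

Base amounts from the schedule: possession with intent to distribute $36,000; domestic battery $119,000; solicitation $6,400; simple assault $6,800.
Stacking rule: highest base plus 33% of each additional charge. Highest is domestic battery at $119,000. Additional: $36,000 × 33% = $11,880; $6,400 × 33% = $2,112; $6,800 × 33% = $2,244. Combined base = $119,000 + $16,236 = $135,236.
Net percentage adjustment: +100% +20% −10% = +110%. $135,236 × 2.1 = $283,995.60.
$283,995.60 is within the $300,000 maximum.
$283,995.60 is at or above the $7,000 minimum.
Rounded to the nearest dollar: $283,996.

$283,996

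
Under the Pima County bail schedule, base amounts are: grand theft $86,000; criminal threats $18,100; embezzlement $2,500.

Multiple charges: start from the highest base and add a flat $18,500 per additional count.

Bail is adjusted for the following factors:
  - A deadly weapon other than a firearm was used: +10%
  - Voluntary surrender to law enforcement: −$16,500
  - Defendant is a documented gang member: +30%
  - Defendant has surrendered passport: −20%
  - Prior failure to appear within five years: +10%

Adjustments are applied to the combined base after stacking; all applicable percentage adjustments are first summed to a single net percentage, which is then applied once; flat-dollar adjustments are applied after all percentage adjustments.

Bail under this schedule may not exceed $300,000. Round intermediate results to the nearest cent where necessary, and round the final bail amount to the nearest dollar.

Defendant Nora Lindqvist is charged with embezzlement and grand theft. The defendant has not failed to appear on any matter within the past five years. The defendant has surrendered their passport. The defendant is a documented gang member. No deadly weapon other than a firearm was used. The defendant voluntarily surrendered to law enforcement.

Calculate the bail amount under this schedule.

$98,450

Base amounts from the schedule: embezzlement $2,500; grand theft $86,000.
Stacking rule: highest base plus $18,500 per additional charge. Highest is grand theft at $86,000; 1 additional charge → +$18,500. Combined base = $104,500.
Net percentage adjustment: +30% −20% = +10%. $104,500 × 1.1 = $114,950.
Voluntary surrender to law enforcement (−$16,500 flat): $114,950 − $16,500 = $98,450.
$98,450 is within the $300,000 maximum.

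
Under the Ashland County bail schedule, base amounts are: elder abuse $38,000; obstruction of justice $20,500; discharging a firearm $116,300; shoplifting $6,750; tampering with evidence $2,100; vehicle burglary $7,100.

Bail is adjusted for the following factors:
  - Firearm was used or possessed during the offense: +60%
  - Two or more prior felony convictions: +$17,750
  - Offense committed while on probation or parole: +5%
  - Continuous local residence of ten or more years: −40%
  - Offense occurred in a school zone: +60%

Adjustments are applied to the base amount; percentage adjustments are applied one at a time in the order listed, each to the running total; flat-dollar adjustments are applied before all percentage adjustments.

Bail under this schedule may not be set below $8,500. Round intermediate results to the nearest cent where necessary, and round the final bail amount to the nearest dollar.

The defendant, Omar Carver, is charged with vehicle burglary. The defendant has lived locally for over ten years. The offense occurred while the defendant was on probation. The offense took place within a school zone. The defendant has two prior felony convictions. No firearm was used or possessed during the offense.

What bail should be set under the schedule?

$25,049

Base amounts from the schedule: vehicle burglary $7,100.
Single charge. Combined base = $7,100.
Two or more prior felony convictions (+$17,750 flat): $7,100 + $17,750 = $24,850.
Offense committed while on probation or parole (+5%): $24,850 × 1.05 = $26,092.50.
Continuous local residence of ten or more years (−40%): $26,092.50 × 0.6 = $15,655.50.
Offense occurred in a school zone (+60%): $15,655.50 × 1.6 = $25,048.80.
$25,048.80 is at or above the $8,500 minimum.
Rounded to the nearest dollar: $25,049.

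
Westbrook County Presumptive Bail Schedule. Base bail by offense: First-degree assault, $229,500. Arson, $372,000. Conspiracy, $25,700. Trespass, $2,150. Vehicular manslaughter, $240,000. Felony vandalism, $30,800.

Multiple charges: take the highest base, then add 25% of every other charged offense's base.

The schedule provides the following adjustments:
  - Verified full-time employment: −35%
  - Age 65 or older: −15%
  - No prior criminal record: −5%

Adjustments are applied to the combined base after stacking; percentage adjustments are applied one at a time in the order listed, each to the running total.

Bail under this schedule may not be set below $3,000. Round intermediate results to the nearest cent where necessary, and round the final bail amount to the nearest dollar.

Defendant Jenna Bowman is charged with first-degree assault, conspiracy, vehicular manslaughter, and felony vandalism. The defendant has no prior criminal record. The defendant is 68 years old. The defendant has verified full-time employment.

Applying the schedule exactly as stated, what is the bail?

Base amounts from the schedule: first-degree assault $229,500; conspiracy $25,700; vehicular manslaughter $240,000; felony vandalism $30,800.
Stacking rule: highest base plus 25% of each additional charge. Highest is vehicular manslaughter at $240,000. Additional: $229,500 × 25% = $57,375; $25,700 × 25% = $6,425; $30,800 × 25% = $7,700. Combined base = $240,000 + $71,500 = $311,500.
Verified full-time employment (−35%): $311,500 × 0.65 = $202,475.
Age 65 or older (−15%): $202,475 × 0.85 = $172,103.75.
No prior criminal record (−5%): $172,103.75 × 0.95 = $163,498.56.
$163,498.56 is at or above the $3,000 minimum.
Rounded to the nearest dollar: $163,499.

$163,499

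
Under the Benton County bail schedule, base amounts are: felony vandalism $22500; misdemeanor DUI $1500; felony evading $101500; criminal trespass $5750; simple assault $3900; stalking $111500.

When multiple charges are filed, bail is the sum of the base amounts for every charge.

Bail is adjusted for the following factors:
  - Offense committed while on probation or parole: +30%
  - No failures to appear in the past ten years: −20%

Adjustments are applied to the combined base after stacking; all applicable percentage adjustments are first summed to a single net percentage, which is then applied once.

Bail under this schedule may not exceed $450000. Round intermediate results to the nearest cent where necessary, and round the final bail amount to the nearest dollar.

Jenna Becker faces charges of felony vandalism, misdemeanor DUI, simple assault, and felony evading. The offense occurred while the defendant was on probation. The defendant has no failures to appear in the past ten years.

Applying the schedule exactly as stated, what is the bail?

Base amounts from the schedule: felony vandalism $22500; misdemeanor DUI $1500; simple assault $3900; felony evading $101500.
Stacking rule: sum of all bases. $22500 + $1500 + $3900 + $101500 = $129400.
Net percentage adjustment: +30% −20% = +10%. $129400 × 1.1 = $142340.
$142340 is within the $450000 maximum.

$142340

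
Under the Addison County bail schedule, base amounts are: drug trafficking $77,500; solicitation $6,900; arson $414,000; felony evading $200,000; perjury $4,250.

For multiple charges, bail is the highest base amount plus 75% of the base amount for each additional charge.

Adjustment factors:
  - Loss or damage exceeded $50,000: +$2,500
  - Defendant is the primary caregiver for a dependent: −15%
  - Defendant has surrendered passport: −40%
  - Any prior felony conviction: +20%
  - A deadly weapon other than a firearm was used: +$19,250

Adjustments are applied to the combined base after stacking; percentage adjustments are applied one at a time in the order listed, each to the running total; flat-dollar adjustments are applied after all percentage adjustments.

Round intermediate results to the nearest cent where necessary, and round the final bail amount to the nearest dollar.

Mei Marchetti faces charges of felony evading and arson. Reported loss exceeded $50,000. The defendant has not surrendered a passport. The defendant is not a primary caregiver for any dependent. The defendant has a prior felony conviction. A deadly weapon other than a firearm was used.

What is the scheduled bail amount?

Base amounts from the schedule: felony evading $200,000; arson $414,000.
Stacking rule: highest base plus 75% of each additional charge. Highest is arson at $414,000. Additional: $200,000 × 75% = $150,000. Combined base = $414,000 + $150,000 = $564,000.
Any prior felony conviction (+20%): $564,000 × 1.2 = $676,800.
Loss or damage exceeded $50,000 (+$2,500 flat): $676,800 + $2,500 = $679,300.
A deadly weapon other than a firearm was used (+$19,250 flat): $679,300 + $19,250 = $698,550.

$698,550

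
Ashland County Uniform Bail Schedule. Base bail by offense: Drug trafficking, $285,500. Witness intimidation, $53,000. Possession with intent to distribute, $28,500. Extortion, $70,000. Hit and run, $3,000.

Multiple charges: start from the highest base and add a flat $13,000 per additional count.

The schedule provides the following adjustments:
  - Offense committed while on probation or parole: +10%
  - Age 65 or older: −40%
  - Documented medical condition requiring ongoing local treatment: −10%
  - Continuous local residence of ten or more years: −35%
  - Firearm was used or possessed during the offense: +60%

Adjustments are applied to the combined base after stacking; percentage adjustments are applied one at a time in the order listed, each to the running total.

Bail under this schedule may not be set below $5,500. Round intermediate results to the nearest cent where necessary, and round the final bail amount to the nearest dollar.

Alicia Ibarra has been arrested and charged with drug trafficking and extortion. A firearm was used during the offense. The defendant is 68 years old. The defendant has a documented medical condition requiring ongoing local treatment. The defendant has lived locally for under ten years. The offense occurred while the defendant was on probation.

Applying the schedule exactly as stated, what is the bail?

$283,694

Base amounts from the schedule: drug trafficking $285,500; extortion $70,000.
Stacking rule: highest base plus $13,000 per additional charge. Highest is drug trafficking at $285,500; 1 additional charge → +$13,000. Combined base = $298,500.
Offense committed while on probation or parole (+10%): $298,500 × 1.1 = $328,350.
Age 65 or older (−40%): $328,350 × 0.6 = $197,010.
Documented medical condition requiring ongoing local treatment (−10%): $197,010 × 0.9 = $177,309.
Firearm was used or possessed during the offense (+60%): $177,309 × 1.6 = $283,694.40.
$283,694.40 is at or above the $5,500 minimum.
Rounded to the nearest dollar: $283,694.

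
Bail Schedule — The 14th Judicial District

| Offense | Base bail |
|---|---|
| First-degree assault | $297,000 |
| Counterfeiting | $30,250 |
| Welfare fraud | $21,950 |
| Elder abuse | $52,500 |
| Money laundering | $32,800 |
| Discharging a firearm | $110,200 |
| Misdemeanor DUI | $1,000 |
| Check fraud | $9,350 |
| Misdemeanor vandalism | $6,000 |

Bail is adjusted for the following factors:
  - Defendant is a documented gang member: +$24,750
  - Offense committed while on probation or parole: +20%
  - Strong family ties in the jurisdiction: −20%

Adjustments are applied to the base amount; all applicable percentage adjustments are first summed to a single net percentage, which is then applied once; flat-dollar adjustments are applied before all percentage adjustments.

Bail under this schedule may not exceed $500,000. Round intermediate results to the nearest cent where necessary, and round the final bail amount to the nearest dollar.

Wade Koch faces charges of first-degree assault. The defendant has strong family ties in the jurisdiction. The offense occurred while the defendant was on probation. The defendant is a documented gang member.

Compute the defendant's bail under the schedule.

$321,750

Base amounts from the schedule: first-degree assault $297,000.
Single charge. Combined base = $297,000.
Defendant is a documented gang member (+$24,750 flat): $297,000 + $24,750 = $321,750.
Net percentage adjustment: +20% −20% = +0%. $321,750 × 1 = $321,750.
$321,750 is within the $500,000 maximum.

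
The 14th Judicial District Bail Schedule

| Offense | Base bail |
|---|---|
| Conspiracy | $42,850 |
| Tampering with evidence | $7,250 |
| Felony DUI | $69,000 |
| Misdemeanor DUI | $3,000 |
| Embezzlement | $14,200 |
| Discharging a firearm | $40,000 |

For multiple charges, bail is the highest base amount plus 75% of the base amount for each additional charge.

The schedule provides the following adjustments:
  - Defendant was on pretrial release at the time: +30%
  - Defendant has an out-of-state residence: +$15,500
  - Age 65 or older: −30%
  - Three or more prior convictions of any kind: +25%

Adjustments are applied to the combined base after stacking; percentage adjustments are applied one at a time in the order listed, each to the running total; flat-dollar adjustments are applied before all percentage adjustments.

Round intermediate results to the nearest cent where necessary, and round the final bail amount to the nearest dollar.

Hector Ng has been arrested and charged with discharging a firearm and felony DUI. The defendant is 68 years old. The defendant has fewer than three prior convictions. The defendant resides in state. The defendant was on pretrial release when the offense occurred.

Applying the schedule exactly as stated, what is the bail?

$90,090

Base amounts from the schedule: discharging a firearm $40,000; felony DUI $69,000.
Stacking rule: highest base plus 75% of each additional charge. Highest is felony DUI at $69,000. Additional: $40,000 × 75% = $30,000. Combined base = $69,000 + $30,000 = $99,000.
Defendant was on pretrial release at the time (+30%): $99,000 × 1.3 = $128,700.
Age 65 or older (−30%): $128,700 × 0.7 = $90,090.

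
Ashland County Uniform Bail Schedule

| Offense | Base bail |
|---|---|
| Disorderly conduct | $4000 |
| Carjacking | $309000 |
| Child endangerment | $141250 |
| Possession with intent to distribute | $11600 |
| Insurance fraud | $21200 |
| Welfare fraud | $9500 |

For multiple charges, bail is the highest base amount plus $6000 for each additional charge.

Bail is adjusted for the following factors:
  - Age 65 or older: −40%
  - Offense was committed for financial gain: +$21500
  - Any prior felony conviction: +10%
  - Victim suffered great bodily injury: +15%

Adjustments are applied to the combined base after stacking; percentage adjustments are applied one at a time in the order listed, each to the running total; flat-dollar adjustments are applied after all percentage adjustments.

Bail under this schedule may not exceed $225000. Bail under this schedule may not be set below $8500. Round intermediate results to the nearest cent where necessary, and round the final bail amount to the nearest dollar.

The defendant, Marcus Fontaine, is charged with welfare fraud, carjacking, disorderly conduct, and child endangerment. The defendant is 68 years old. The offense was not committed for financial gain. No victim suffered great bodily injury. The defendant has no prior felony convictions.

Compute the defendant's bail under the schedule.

$196200

Base amounts from the schedule: welfare fraud $9500; carjacking $309000; disorderly conduct $4000; child endangerment $141250.
Stacking rule: highest base plus $6000 per additional charge. Highest is carjacking at $309000; 3 additional charges → +$18000. Combined base = $327000.
Age 65 or older (−40%): $327000 × 0.6 = $196200.
$196200 is within the $225000 maximum.
$196200 is at or above the $8500 minimum.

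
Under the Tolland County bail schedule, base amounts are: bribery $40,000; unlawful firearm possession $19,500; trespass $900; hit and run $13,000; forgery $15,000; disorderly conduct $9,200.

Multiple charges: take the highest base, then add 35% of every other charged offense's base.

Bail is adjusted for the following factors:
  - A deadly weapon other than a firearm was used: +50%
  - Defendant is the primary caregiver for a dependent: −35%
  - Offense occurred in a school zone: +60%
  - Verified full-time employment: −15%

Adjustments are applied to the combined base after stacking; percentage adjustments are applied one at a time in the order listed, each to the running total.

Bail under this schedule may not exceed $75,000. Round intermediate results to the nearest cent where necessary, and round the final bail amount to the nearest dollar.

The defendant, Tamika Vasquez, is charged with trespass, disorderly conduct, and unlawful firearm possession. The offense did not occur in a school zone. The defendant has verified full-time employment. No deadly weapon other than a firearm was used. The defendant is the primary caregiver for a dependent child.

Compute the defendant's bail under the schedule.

$12,727

Base amounts from the schedule: trespass $900; disorderly conduct $9,200; unlawful firearm possession $19,500.
Stacking rule: highest base plus 35% of each additional charge. Highest is unlawful firearm possession at $19,500. Additional: $900 × 35% = $315; $9,200 × 35% = $3,220. Combined base = $19,500 + $3,535 = $23,035.
Defendant is the primary caregiver for a dependent (−35%): $23,035 × 0.65 = $14,972.75.
Verified full-time employment (−15%): $14,972.75 × 0.85 = $12,726.84.
$12,726.84 is within the $75,000 maximum.
Rounded to the nearest dollar: $12,727.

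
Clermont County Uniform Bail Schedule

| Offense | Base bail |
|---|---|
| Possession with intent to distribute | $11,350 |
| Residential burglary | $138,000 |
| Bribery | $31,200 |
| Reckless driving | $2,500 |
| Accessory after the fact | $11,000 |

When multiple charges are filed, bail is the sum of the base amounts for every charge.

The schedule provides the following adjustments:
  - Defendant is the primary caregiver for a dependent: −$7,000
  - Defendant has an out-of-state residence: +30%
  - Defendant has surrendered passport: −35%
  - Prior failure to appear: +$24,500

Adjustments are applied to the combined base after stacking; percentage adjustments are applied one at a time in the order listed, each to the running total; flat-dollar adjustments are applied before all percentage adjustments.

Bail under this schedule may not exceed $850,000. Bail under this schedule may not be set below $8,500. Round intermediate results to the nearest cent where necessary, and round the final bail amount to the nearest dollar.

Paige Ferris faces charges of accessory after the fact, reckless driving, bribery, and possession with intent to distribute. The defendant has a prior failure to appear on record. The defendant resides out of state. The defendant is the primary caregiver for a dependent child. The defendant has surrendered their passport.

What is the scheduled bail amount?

$62,150

Base amounts from the schedule: accessory after the fact $11,000; reckless driving $2,500; bribery $31,200; possession with intent to distribute $11,350.
Stacking rule: sum of all bases. $11,000 + $2,500 + $31,200 + $11,350 = $56,050.
Defendant is the primary caregiver for a dependent (−$7,000 flat): $56,050 − $7,000 = $49,050.
Prior failure to appear (+$24,500 flat): $49,050 + $24,500 = $73,550.
Defendant has an out-of-state residence (+30%): $73,550 × 1.3 = $95,615.
Defendant has surrendered passport (−35%): $95,615 × 0.65 = $62,149.75.
$62,149.75 is within the $850,000 maximum.
$62,149.75 is at or above the $8,500 minimum.
Rounded to the nearest dollar: $62,150.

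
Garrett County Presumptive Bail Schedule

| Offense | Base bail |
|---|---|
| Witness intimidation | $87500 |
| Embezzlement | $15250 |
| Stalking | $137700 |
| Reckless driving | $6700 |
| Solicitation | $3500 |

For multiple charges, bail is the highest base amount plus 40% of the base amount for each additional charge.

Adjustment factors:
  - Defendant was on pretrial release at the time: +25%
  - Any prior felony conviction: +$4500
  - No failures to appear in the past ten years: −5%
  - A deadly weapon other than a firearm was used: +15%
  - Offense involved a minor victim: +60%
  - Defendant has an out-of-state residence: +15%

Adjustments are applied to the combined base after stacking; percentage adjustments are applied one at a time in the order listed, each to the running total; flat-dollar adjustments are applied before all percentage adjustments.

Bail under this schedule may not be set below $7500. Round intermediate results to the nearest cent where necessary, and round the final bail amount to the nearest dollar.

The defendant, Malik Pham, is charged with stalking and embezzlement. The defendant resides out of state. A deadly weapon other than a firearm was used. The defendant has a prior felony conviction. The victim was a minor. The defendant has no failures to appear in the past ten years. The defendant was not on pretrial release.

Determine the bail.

Base amounts from the schedule: stalking $137700; embezzlement $15250.
Stacking rule: highest base plus 40% of each additional charge. Highest is stalking at $137700. Additional: $15250 × 40% = $6100. Combined base = $137700 + $6100 = $143800.
Any prior felony conviction (+$4500 flat): $143800 + $4500 = $148300.
No failures to appear in the past ten years (−5%): $148300 × 0.95 = $140885.
A deadly weapon other than a firearm was used (+15%): $140885 × 1.15 = $162017.75.
Offense involved a minor victim (+60%): $162017.75 × 1.6 = $259228.40.
Defendant has an out-of-state residence (+15%): $259228.40 × 1.15 = $298112.66.
$298112.66 is at or above the $7500 minimum.
Rounded to the nearest dollar: $298113.

$298113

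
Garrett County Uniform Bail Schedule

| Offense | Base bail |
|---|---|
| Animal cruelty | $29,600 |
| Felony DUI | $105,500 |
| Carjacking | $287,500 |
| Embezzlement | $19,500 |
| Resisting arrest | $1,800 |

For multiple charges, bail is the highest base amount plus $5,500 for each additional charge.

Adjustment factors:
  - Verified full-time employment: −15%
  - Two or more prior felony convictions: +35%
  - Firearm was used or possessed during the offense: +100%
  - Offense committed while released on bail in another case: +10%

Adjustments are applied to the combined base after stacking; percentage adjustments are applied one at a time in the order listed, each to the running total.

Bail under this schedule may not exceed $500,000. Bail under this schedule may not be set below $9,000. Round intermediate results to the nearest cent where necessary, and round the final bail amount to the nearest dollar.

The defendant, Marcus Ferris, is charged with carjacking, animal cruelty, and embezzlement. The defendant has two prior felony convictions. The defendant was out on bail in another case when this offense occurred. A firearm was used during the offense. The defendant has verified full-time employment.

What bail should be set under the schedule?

Base amounts from the schedule: carjacking $287,500; animal cruelty $29,600; embezzlement $19,500.
Stacking rule: highest base plus $5,500 per additional charge. Highest is carjacking at $287,500; 2 additional charges → +$11,000. Combined base = $298,500.
Verified full-time employment (−15%): $298,500 × 0.85 = $253,725.
Two or more prior felony convictions (+35%): $253,725 × 1.35 = $342,528.75.
Firearm was used or possessed during the offense (+100%): $342,528.75 × 2 = $685,057.50.
Offense committed while released on bail in another case (+10%): $685,057.50 × 1.1 = $753,563.25.
Result $753,563.25 exceeds the maximum of $500,000; bail is capped at $500,000.
$500,000 is at or above the $9,000 minimum.

$500,000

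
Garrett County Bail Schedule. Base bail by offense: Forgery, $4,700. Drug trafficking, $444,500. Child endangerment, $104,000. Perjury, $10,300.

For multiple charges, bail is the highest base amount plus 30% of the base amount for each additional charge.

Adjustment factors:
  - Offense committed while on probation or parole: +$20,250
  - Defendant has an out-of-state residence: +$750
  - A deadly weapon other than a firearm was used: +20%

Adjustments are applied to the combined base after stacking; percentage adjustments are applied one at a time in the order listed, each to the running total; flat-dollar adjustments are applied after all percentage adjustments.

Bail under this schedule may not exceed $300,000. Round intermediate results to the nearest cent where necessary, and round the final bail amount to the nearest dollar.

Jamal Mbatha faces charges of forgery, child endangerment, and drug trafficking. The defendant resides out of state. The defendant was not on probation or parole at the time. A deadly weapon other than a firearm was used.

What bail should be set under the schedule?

$300,000

Base amounts from the schedule: forgery $4,700; child endangerment $104,000; drug trafficking $444,500.
Stacking rule: highest base plus 30% of each additional charge. Highest is drug trafficking at $444,500. Additional: $4,700 × 30% = $1,410; $104,000 × 30% = $31,200. Combined base = $444,500 + $32,610 = $477,110.
A deadly weapon other than a firearm was used (+20%): $477,110 × 1.2 = $572,532.
Defendant has an out-of-state residence (+$750 flat): $572,532 + $750 = $573,282.
Result $573,282 exceeds the maximum of $300,000; bail is capped at $300,000.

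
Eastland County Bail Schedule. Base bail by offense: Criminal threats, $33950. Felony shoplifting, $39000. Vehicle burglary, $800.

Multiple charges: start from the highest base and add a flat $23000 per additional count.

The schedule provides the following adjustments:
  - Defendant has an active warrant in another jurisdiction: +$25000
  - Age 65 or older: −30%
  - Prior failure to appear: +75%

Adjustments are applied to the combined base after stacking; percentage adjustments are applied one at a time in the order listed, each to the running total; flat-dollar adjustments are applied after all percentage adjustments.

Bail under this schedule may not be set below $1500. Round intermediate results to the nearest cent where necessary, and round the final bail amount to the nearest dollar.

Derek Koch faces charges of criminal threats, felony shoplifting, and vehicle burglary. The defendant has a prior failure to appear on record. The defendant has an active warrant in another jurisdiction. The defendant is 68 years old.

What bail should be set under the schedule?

$129125

Base amounts from the schedule: criminal threats $33950; felony shoplifting $39000; vehicle burglary $800.
Stacking rule: highest base plus $23000 per additional charge. Highest is felony shoplifting at $39000; 2 additional charges → +$46000. Combined base = $85000.
Age 65 or older (−30%): $85000 × 0.7 = $59500.
Prior failure to appear (+75%): $59500 × 1.75 = $104125.
Defendant has an active warrant in another jurisdiction (+$25000 flat): $104125 + $25000 = $129125.
$129125 is at or above the $1500 minimum.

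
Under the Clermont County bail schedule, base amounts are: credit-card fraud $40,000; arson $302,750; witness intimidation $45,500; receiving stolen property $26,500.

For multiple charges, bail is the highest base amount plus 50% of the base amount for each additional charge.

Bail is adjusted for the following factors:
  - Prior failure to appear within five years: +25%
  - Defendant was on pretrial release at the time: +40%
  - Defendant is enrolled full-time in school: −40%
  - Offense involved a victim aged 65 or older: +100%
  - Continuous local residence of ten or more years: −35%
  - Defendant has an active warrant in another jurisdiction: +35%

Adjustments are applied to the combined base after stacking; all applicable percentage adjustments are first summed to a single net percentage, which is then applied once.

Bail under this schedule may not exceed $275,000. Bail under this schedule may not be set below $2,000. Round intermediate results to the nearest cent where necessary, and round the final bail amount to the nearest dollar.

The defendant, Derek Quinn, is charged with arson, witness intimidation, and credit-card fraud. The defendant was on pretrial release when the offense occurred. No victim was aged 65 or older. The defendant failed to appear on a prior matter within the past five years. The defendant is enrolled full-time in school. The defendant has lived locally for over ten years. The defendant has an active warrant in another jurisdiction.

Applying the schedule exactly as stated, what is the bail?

$275,000

Base amounts from the schedule: arson $302,750; witness intimidation $45,500; credit-card fraud $40,000.
Stacking rule: highest base plus 50% of each additional charge. Highest is arson at $302,750. Additional: $45,500 × 50% = $22,750; $40,000 × 50% = $20,000. Combined base = $302,750 + $42,750 = $345,500.
Net percentage adjustment: +25% +40% −40% −35% +35% = +25%. $345,500 × 1.25 = $431,875.
Result $431,875 exceeds the maximum of $275,000; bail is capped at $275,000.
$275,000 is at or above the $2,000 minimum.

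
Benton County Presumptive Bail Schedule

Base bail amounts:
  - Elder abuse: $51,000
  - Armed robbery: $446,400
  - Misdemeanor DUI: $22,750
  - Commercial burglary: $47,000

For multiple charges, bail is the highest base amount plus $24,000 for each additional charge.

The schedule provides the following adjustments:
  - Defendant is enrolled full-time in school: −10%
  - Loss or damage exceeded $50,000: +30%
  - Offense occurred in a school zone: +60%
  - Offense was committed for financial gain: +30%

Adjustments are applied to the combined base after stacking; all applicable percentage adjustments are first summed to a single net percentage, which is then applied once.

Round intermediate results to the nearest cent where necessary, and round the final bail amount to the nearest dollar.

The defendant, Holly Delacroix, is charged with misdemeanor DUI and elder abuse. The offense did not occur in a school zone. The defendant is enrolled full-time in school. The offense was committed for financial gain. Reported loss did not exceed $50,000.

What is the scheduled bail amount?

$90,000

Base amounts from the schedule: misdemeanor DUI $22,750; elder abuse $51,000.
Stacking rule: highest base plus $24,000 per additional charge. Highest is elder abuse at $51,000; 1 additional charge → +$24,000. Combined base = $75,000.
Net percentage adjustment: −10% +30% = +20%. $75,000 × 1.2 = $90,000.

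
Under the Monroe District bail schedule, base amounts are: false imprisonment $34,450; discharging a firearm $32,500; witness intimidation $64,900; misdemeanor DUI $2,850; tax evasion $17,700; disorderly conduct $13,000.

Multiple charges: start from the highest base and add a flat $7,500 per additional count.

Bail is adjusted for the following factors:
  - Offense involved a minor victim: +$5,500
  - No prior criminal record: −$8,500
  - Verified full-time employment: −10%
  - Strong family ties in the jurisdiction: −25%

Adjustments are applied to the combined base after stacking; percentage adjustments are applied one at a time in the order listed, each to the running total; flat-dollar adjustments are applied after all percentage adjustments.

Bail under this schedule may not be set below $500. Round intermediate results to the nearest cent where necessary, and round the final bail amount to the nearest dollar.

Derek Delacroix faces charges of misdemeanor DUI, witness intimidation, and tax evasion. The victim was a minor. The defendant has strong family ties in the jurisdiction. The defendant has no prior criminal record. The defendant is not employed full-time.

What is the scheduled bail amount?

Base amounts from the schedule: misdemeanor DUI $2,850; witness intimidation $64,900; tax evasion $17,700.
Stacking rule: highest base plus $7,500 per additional charge. Highest is witness intimidation at $64,900; 2 additional charges → +$15,000. Combined base = $79,900.
Strong family ties in the jurisdiction (−25%): $79,900 × 0.75 = $59,925.
Offense involved a minor victim (+$5,500 flat): $59,925 + $5,500 = $65,425.
No prior criminal record (−$8,500 flat): $65,425 − $8,500 = $56,925.
$56,925 is at or above the $500 minimum.

$56,925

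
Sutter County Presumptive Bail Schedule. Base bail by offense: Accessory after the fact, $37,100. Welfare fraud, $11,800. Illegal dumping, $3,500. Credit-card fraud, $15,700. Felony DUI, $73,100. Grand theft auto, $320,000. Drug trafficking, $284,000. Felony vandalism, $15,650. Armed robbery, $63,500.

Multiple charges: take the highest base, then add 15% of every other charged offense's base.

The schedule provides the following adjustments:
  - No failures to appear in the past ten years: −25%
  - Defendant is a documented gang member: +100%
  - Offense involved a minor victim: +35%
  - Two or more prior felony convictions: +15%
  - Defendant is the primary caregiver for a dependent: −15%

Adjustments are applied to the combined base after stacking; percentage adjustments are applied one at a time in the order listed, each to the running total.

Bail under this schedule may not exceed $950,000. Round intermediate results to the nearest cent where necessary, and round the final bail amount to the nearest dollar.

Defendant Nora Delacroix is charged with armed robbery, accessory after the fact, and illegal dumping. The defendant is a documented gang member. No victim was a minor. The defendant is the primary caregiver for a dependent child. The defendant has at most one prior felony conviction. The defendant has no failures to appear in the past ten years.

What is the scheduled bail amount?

Base amounts from the schedule: armed robbery $63,500; accessory after the fact $37,100; illegal dumping $3,500.
Stacking rule: highest base plus 15% of each additional charge. Highest is armed robbery at $63,500. Additional: $37,100 × 15% = $5,565; $3,500 × 15% = $525. Combined base = $63,500 + $6,090 = $69,590.
No failures to appear in the past ten years (−25%): $69,590 × 0.75 = $52,192.50.
Defendant is a documented gang member (+100%): $52,192.50 × 2 = $104,385.
Defendant is the primary caregiver for a dependent (−15%): $104,385 × 0.85 = $88,727.25.
$88,727.25 is within the $950,000 maximum.
Rounded to the nearest dollar: $88,727.

$88,727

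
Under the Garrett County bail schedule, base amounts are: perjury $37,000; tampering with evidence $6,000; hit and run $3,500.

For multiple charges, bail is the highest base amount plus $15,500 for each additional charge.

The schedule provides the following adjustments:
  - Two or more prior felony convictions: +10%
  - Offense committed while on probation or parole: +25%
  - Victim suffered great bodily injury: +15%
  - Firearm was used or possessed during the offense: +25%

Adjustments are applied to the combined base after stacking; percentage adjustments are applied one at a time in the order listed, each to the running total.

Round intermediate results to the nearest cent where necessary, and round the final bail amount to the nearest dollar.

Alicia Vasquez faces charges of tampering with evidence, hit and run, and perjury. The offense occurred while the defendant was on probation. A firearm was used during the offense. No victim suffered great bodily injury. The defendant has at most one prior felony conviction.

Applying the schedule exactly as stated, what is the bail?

$106,250

Base amounts from the schedule: tampering with evidence $6,000; hit and run $3,500; perjury $37,000.
Stacking rule: highest base plus $15,500 per additional charge. Highest is perjury at $37,000; 2 additional charges → +$31,000. Combined base = $68,000.
Offense committed while on probation or parole (+25%): $68,000 × 1.25 = $85,000.
Firearm was used or possessed during the offense (+25%): $85,000 × 1.25 = $106,250.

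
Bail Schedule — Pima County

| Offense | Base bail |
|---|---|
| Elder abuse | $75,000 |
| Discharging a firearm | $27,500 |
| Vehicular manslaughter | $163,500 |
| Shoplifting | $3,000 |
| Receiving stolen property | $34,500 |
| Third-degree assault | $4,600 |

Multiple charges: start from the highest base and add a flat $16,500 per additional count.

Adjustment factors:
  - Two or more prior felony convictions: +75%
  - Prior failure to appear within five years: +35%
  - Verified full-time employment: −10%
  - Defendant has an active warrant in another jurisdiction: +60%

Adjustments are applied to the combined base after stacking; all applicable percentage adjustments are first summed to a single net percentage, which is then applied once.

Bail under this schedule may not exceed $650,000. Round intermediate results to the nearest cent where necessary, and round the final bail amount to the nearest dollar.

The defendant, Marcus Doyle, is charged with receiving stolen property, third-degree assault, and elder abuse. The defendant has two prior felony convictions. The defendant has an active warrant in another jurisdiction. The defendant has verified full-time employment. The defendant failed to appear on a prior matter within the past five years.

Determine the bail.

Base amounts from the schedule: receiving stolen property $34,500; third-degree assault $4,600; elder abuse $75,000.
Stacking rule: highest base plus $16,500 per additional charge. Highest is elder abuse at $75,000; 2 additional charges → +$33,000. Combined base = $108,000.
Net percentage adjustment: +75% +35% −10% +60% = +160%. $108,000 × 2.6 = $280,800.
$280,800 is within the $650,000 maximum.

$280,800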